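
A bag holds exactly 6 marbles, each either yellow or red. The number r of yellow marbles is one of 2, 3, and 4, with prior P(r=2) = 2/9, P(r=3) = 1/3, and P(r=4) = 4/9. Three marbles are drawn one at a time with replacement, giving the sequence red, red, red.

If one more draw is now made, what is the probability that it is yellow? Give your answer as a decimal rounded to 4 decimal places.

0.4336

Under each hypothesis, the probability of the observed sequence is: P(data | r = 2) = (4/6)(4/6)(4/6) = 0.2963; P(data | r = 3) = (3/6)(3/6)(3/6) = 0.125; P(data | r = 4) = (2/6)(2/6)(2/6) = 0.037037.
The prior-weighted likelihoods are 2/9 · 0.2963 = 0.065844, 1/3 · 0.125 = 0.041667, 4/9 · 0.037037 = 0.016461; summing to 0.12397.
Normalising, the posterior is P(r = 2 | data) = 0.53112, P(r = 3 | data) = 0.3361, P(r = 4 | data) = 0.13278.
The predictive probability is P(yellow next | data) = (1/3)(0.53112) + (1/2)(0.3361) + (2/3)(0.13278) = 0.43361.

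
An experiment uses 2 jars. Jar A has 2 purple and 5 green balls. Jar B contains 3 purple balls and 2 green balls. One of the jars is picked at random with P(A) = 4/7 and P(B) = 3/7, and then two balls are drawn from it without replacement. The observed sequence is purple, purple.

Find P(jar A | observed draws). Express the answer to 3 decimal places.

0.175

Compute the likelihood of the observed sequence for each case: P(data | jar A) = (2/7)(1/6) = 0.047619; P(data | jar B) = (3/5)(2/4) = 0.3.
Weighting by the prior gives 4/7 · 0.047619 = 0.027211, 3/7 · 0.3 = 0.12857; with total 0.15578.
Hence P(jar A | data) = (0.027211) / (0.15578) = 0.17467.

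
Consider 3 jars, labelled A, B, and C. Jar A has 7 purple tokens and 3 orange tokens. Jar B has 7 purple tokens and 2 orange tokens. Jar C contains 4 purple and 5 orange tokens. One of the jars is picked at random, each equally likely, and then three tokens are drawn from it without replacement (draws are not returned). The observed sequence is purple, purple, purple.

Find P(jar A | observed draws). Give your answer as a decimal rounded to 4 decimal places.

For each hypothesis, P(data | H) works out to: P(data | jar A) = (7/10)(6/9)(5/8) = 7/24; P(data | jar B) = (7/9)(6/8)(5/7) = 5/12; P(data | jar C) = (4/9)(3/8)(2/7) = 1/21.
Weighting by the prior gives 1/3 · 7/24 = 7/72, 1/3 · 5/12 = 5/36, 1/3 · 1/21 = 1/63; these sum to 127/504.
So P(jar A | data) = (7/72) / (127/504) = 49/127.

0.3858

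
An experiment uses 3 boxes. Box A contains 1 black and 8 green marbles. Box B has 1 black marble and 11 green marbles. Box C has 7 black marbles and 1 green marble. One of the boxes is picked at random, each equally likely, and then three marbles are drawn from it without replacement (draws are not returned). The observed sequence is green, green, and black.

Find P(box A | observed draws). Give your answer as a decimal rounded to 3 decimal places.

0.571

The likelihood of the observed sequence under each hypothesis: P(data | box A) = (8/9)(7/8)(1/7) = 1/9; P(data | box B) = (11/12)(10/11)(1/10) = 1/12; P(data | box C) = (1/8)(0/7) = 0.
Multiplying each by its prior: 1/3 · 1/9 = 1/27, 1/3 · 1/12 = 1/36, 1/3 · 0 = 0; summing to 7/108.
So P(box A | data) = (1/27) / (7/108) = 4/7.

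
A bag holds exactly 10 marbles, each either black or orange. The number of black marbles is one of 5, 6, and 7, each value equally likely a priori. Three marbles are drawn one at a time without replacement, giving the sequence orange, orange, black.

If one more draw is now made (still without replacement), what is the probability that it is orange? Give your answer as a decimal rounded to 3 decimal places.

Compute the likelihood of the observed sequence for each case: P(data | r = 5) = (5/10)(4/9)(5/8) = 0.13889; P(data | r = 6) = (4/10)(3/9)(6/8) = 0.1; P(data | r = 7) = (3/10)(2/9)(7/8) = 0.058333.
Multiplying each by its prior: 1/3 · 0.13889 = 0.046296, 1/3 · 0.1 = 0.033333, 1/3 · 0.058333 = 0.019444; with total 0.099074.
The posterior is then P(r = 5 | data) = 0.46729, P(r = 6 | data) = 0.33645, P(r = 7 | data) = 0.19626.
So P(orange next | data) = Σ P(orange next | H) P(H | data) = (3/7)(0.46729) + (2/7)(0.33645) + (1/7)(0.19626) = 0.32443.

0.324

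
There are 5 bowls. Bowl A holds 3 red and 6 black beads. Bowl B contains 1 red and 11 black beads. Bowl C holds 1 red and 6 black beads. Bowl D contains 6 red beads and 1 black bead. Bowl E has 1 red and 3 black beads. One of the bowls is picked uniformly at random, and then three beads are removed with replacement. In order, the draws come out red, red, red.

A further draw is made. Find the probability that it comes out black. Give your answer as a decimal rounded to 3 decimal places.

0.189

For each hypothesis, P(data | H) works out to: P(data | bowl A) = (3/9)(3/9)(3/9) = 0.037037; P(data | bowl B) = (1/12)(1/12)(1/12) = 0.0005787; P(data | bowl C) = (1/7)(1/7)(1/7) = 0.0029155; P(data | bowl D) = (6/7)(6/7)(6/7) = 0.62974; P(data | bowl E) = (1/4)(1/4)(1/4) = 0.015625.
Multiplying each by its prior: 1/5 · 0.037037 = 0.0074074, 1/5 · 0.0005787 = 0.00011574, 1/5 · 0.0029155 = 0.00058309, 1/5 · 0.62974 = 0.12595, 1/5 · 0.015625 = 0.003125; these sum to 0.13718.
Normalising, the posterior is P(bowl A | data) = 0.053998, P(bowl B | data) = 0.00084372, P(bowl C | data) = 0.0042506, P(bowl D | data) = 0.91813, P(bowl E | data) = 0.02278.
The predictive probability is P(black next | data) = (2/3)(0.053998) + (11/12)(0.00084372) + (6/7)(0.0042506) + (1/7)(0.91813) + (3/4)(0.02278) = 0.18866.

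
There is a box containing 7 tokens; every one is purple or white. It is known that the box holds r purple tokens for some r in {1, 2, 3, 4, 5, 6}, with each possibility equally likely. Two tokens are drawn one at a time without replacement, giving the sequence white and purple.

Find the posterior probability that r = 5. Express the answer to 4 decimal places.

The likelihood of the observed sequence under each hypothesis: P(data | r = 1) = (6/7)(1/6) = 1/7; P(data | r = 2) = (5/7)(2/6) = 5/21; P(data | r = 3) = (4/7)(3/6) = 2/7; P(data | r = 4) = (3/7)(4/6) = 2/7; P(data | r = 5) = (2/7)(5/6) = 5/21; P(data | r = 6) = (1/7)(6/6) = 1/7.
Weighting by the prior gives 1/6 · 1/7 = 1/42, 1/6 · 5/21 = 5/126, 1/6 · 2/7 = 1/21, 1/6 · 2/7 = 1/21, 1/6 · 5/21 = 5/126, 1/6 · 1/7 = 1/42; summing to 2/9.
Therefore the posterior P(r = 5 | data) = (5/126) / (2/9) = 5/28.

0.1786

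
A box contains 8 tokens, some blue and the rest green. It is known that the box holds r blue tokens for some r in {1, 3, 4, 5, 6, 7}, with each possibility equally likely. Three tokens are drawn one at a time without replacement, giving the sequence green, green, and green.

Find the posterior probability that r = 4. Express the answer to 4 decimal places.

0.0800

Compute the likelihood of the observed sequence for each case: P(data | r = 1) = (7/8)(6/7)(5/6) = 5/8; P(data | r = 3) = (5/8)(4/7)(3/6) = 5/28; P(data | r = 4) = (4/8)(3/7)(2/6) = 1/14; P(data | r = 5) = (3/8)(2/7)(1/6) = 1/56; P(data | r = 6) = (2/8)(1/7)(0/6) = 0; P(data | r = 7) = (1/8)(0/7) = 0.
Multiplying each by its prior: 1/6 · 5/8 = 5/48, 1/6 · 5/28 = 5/168, 1/6 · 1/14 = 1/84, 1/6 · 1/56 = 1/336, 1/6 · 0 = 0, 1/6 · 0 = 0; summing to 25/168.
So P(r = 4 | data) = (1/84) / (25/168) = 2/25.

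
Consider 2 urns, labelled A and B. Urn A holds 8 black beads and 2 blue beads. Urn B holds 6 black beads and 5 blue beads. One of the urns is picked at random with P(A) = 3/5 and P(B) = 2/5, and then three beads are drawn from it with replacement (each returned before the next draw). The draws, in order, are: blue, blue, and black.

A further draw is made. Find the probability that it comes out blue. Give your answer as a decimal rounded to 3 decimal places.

0.379

For each hypothesis, P(data | H) works out to: P(data | urn A) = (2/10)(2/10)(8/10) = 0.032; P(data | urn B) = (5/11)(5/11)(6/11) = 0.1127.
Multiplying each by its prior: 3/5 · 0.032 = 0.0192, 2/5 · 0.1127 = 0.045079; summing to 0.064279.
Dividing through by the total gives posterior P(urn A | data) = 0.2987, P(urn B | data) = 0.7013.
The predictive probability is P(blue next | data) = (1/5)(0.2987) + (5/11)(0.7013) = 0.37851.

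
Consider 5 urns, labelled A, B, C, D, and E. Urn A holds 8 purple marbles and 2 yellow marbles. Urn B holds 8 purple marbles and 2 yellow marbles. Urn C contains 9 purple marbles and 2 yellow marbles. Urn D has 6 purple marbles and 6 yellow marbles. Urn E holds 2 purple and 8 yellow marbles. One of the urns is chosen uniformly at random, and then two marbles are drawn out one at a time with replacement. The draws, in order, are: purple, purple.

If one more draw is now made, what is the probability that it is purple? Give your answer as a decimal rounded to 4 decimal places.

0.7612

Under each hypothesis, the probability of the observed sequence is: P(data | urn A) = (8/10)(8/10) = 0.64; P(data | urn B) = (8/10)(8/10) = 0.64; P(data | urn C) = (9/11)(9/11) = 0.66942; P(data | urn D) = (6/12)(6/12) = 0.25; P(data | urn E) = (2/10)(2/10) = 0.04.
Multiplying each by its prior: 1/5 · 0.64 = 0.128, 1/5 · 0.64 = 0.128, 1/5 · 0.66942 = 0.13388, 1/5 · 0.25 = 0.05, 1/5 · 0.04 = 0.008; summing to 0.44788.
The posterior is then P(urn A | data) = 0.28579, P(urn B | data) = 0.28579, P(urn C | data) = 0.29893, P(urn D | data) = 0.11164, P(urn E | data) = 0.017862.
The predictive probability is P(purple next | data) = (4/5)(0.28579) + (4/5)(0.28579) + (9/11)(0.29893) + (1/2)(0.11164) + (1/5)(0.017862) = 0.76123.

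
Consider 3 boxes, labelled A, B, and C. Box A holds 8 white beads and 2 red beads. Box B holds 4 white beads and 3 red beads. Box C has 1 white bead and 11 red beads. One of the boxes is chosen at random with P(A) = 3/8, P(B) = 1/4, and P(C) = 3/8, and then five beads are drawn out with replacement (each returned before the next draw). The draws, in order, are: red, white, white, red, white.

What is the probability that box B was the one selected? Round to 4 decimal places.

Under each hypothesis, the probability of the observed sequence is: P(data | box A) = (2/10)(8/10)(8/10)(2/10)(8/10) = 0.02048; P(data | box B) = (3/7)(4/7)(4/7)(3/7)(4/7) = 0.034271; P(data | box C) = (11/12)(1/12)(1/12)(11/12)(1/12) = 0.00048627.
The prior-weighted likelihoods are 3/8 · 0.02048 = 0.00768, 1/4 · 0.034271 = 0.0085679, 3/8 · 0.00048627 = 0.00018235; summing to 0.01643.
Therefore the posterior P(box B | data) = (0.0085679) / (0.01643) = 0.52147.

0.5215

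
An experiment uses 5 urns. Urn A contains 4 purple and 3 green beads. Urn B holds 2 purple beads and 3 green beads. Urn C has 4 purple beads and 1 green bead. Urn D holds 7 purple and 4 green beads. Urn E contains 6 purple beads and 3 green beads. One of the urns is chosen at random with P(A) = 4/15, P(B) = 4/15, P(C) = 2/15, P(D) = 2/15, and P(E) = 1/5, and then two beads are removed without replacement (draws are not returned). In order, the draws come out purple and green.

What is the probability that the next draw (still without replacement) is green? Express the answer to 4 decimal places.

0.4101

Under each hypothesis, the probability of the observed sequence is: P(data | urn A) = (4/7)(3/6) = 0.28571; P(data | urn B) = (2/5)(3/4) = 0.3; P(data | urn C) = (4/5)(1/4) = 0.2; P(data | urn D) = (7/11)(4/10) = 0.25455; P(data | urn E) = (6/9)(3/8) = 0.25.
The prior-weighted likelihoods are 4/15 · 0.28571 = 0.07619, 4/15 · 0.3 = 0.08, 2/15 · 0.2 = 0.026667, 2/15 · 0.25455 = 0.033939, 1/5 · 0.25 = 0.05; these sum to 0.2668.
Dividing through by the total gives posterior P(urn A | data) = 0.28558, P(urn B | data) = 0.29985, P(urn C | data) = 0.099951, P(urn D | data) = 0.12721, P(urn E | data) = 0.18741.
So P(green next | data) = Σ P(green next | H) P(H | data) = (2/5)(0.28558) + (2/3)(0.29985) + (0)(0.099951) + (1/3)(0.12721) + (2/7)(0.18741) = 0.41008.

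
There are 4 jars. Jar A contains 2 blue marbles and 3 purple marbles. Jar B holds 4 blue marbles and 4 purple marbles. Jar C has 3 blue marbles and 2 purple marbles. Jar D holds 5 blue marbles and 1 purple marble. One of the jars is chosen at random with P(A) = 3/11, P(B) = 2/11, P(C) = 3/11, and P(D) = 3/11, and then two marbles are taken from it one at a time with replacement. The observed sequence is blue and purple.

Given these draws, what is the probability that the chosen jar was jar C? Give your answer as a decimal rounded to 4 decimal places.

0.3055

Under each hypothesis, the probability of the observed sequence is: P(data | jar A) = (2/5)(3/5) = 0.24; P(data | jar B) = (4/8)(4/8) = 0.25; P(data | jar C) = (3/5)(2/5) = 0.24; P(data | jar D) = (5/6)(1/6) = 0.13889.
Weighting by the prior gives 3/11 · 0.24 = 0.065455, 2/11 · 0.25 = 0.045455, 3/11 · 0.24 = 0.065455, 3/11 · 0.13889 = 0.037879; with total 0.21424.
Hence P(jar C | data) = (0.065455) / (0.21424) = 0.30552.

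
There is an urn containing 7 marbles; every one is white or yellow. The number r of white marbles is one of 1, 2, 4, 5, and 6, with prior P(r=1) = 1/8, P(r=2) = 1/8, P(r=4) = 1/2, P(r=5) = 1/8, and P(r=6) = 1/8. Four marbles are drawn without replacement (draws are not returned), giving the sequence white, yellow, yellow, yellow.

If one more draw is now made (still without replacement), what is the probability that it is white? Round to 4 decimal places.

0.4048

For each hypothesis, P(data | H) works out to: P(data | r = 1) = (1/7)(6/6)(5/5)(4/4) = 1/7; P(data | r = 2) = (2/7)(5/6)(4/5)(3/4) = 1/7; P(data | r = 4) = (4/7)(3/6)(2/5)(1/4) = 1/35; P(data | r = 5) = (5/7)(2/6)(1/5)(0/4) = 0; P(data | r = 6) = (6/7)(1/6)(0/5) = 0.
Multiplying each by its prior: 1/8 · 1/7 = 1/56, 1/8 · 1/7 = 1/56, 1/2 · 1/35 = 1/70, 1/8 · 0 = 0, 1/8 · 0 = 0; with total 1/20.
The posterior is then P(r = 1 | data) = 5/14, P(r = 2 | data) = 5/14, P(r = 4 | data) = 2/7, P(r = 5 | data) = 0, P(r = 6 | data) = 0.
Averaging over the posterior, P(white next | data) = (0)(5/14) + (1/3)(5/14) + (1)(2/7) = 17/42.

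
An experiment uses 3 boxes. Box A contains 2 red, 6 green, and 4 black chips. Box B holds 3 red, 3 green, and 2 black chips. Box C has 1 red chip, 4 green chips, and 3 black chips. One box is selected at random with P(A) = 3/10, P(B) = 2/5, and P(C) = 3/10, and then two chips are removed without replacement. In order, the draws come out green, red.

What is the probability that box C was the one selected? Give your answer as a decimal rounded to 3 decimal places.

Under each hypothesis, the probability of the observed sequence is: P(data | box A) = (6/12)(2/11) = 1/11; P(data | box B) = (3/8)(3/7) = 9/56; P(data | box C) = (4/8)(1/7) = 1/14.
Weighting by the prior gives 3/10 · 1/11 = 3/110, 2/5 · 9/56 = 9/140, 3/10 · 1/14 = 3/140; these sum to 87/770.
So P(box C | data) = (3/140) / (87/770) = 11/58.

0.190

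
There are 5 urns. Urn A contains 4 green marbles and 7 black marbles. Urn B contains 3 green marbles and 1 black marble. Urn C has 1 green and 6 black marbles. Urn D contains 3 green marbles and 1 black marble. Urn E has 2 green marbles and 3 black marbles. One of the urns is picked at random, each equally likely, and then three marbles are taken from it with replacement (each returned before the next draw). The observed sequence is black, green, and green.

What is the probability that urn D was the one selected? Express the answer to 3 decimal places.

0.294

The likelihood of the observed sequence under each hypothesis: P(data | urn A) = (7/11)(4/11)(4/11) = 0.084147; P(data | urn B) = (1/4)(3/4)(3/4) = 0.14062; P(data | urn C) = (6/7)(1/7)(1/7) = 0.017493; P(data | urn D) = (1/4)(3/4)(3/4) = 0.14062; P(data | urn E) = (3/5)(2/5)(2/5) = 0.096.
The prior-weighted likelihoods are 1/5 · 0.084147 = 0.016829, 1/5 · 0.14062 = 0.028125, 1/5 · 0.017493 = 0.0034985, 1/5 · 0.14062 = 0.028125, 1/5 · 0.096 = 0.0192; with total 0.095778.
By Bayes' rule, P(urn D | data) = (0.028125) / (0.095778) = 0.29365.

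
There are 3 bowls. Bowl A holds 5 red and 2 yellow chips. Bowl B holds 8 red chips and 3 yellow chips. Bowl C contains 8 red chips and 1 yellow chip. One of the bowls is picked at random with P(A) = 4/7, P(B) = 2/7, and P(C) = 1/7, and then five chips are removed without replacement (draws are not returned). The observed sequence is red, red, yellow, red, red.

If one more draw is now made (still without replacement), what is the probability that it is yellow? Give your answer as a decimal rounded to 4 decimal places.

0.3726

The likelihood of the observed sequence under each hypothesis: P(data | bowl A) = (5/7)(4/6)(2/5)(3/4)(2/3) = 0.095238; P(data | bowl B) = (8/11)(7/10)(3/9)(6/8)(5/7) = 0.090909; P(data | bowl C) = (8/9)(7/8)(1/7)(6/6)(5/5) = 0.11111.
Weighting by the prior gives 4/7 · 0.095238 = 0.054422, 2/7 · 0.090909 = 0.025974, 1/7 · 0.11111 = 0.015873; summing to 0.096269.
Dividing through by the total gives posterior P(bowl A | data) = 0.56531, P(bowl B | data) = 0.26981, P(bowl C | data) = 0.16488.
So P(yellow next | data) = Σ P(yellow next | H) P(H | data) = (1/2)(0.56531) + (1/3)(0.26981) + (0)(0.16488) = 0.37259.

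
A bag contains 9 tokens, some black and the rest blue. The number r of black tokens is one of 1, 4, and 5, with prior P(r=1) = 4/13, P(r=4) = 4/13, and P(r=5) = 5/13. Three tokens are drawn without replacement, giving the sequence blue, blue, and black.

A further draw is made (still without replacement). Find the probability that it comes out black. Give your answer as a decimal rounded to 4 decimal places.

For each hypothesis, P(data | H) works out to: P(data | r = 1) = (8/9)(7/8)(1/7) = 0.11111; P(data | r = 4) = (5/9)(4/8)(4/7) = 0.15873; P(data | r = 5) = (4/9)(3/8)(5/7) = 0.11905.
The prior-weighted likelihoods are 4/13 · 0.11111 = 0.034188, 4/13 · 0.15873 = 0.04884, 5/13 · 0.11905 = 0.045788; with total 0.12882.
The posterior is then P(r = 1 | data) = 0.2654, P(r = 4 | data) = 0.37915, P(r = 5 | data) = 0.35545.
The predictive probability is P(black next | data) = (0)(0.2654) + (1/2)(0.37915) + (2/3)(0.35545) = 0.42654.

0.4265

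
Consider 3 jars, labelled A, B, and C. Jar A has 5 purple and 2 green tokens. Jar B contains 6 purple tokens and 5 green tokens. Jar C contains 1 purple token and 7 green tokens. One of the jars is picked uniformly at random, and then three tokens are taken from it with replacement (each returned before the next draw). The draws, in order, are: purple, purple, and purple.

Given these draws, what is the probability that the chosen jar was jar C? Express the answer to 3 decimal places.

0.004

Compute the likelihood of the observed sequence for each case: P(data | jar A) = (5/7)(5/7)(5/7) = 0.36443; P(data | jar B) = (6/11)(6/11)(6/11) = 0.16228; P(data | jar C) = (1/8)(1/8)(1/8) = 0.0019531.
Weighting by the prior gives 1/3 · 0.36443 = 0.12148, 1/3 · 0.16228 = 0.054095, 1/3 · 0.0019531 = 0.00065104; with total 0.17622.
So P(jar C | data) = (0.00065104) / (0.17622) = 0.0036944.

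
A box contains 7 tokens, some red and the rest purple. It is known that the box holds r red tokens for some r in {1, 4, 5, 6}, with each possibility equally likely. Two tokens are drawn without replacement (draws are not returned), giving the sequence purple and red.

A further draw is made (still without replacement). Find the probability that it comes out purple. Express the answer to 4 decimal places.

Compute the likelihood of the observed sequence for each case: P(data | r = 1) = (6/7)(1/6) = 1/7; P(data | r = 4) = (3/7)(4/6) = 2/7; P(data | r = 5) = (2/7)(5/6) = 5/21; P(data | r = 6) = (1/7)(6/6) = 1/7.
The prior-weighted likelihoods are 1/4 · 1/7 = 1/28, 1/4 · 2/7 = 1/14, 1/4 · 5/21 = 5/84, 1/4 · 1/7 = 1/28; these sum to 17/84.
Dividing through by the total gives posterior P(r = 1 | data) = 3/17, P(r = 4 | data) = 6/17, P(r = 5 | data) = 5/17, P(r = 6 | data) = 3/17.
So P(purple next | data) = Σ P(purple next | H) P(H | data) = (1)(3/17) + (2/5)(6/17) + (1/5)(5/17) + (0)(3/17) = 32/85.

0.3765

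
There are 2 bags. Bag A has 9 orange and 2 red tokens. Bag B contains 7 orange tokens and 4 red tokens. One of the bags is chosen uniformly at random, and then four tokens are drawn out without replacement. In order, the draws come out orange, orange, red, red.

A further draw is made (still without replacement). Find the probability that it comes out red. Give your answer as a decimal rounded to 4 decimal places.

0.2222

Under each hypothesis, the probability of the observed sequence is: P(data | bag A) = (9/11)(8/10)(2/9)(1/8) = 1/55; P(data | bag B) = (7/11)(6/10)(4/9)(3/8) = 7/110.
Multiplying each by its prior: 1/2 · 1/55 = 1/110, 1/2 · 7/110 = 7/220; with total 9/220.
Dividing through by the total gives posterior P(bag A | data) = 2/9, P(bag B | data) = 7/9.
Averaging over the posterior, P(red next | data) = (0)(2/9) + (2/7)(7/9) = 2/9.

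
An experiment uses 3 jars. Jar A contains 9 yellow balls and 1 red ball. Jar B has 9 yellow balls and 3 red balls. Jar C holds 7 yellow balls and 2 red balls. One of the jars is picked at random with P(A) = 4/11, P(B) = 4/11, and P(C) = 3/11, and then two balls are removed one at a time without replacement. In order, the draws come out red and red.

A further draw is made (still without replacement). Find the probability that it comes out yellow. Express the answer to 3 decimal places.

The likelihood of the observed sequence under each hypothesis: P(data | jar A) = (1/10)(0/9) = 0; P(data | jar B) = (3/12)(2/11) = 0.045455; P(data | jar C) = (2/9)(1/8) = 0.027778.
Weighting by the prior gives 4/11 · 0 = 0, 4/11 · 0.045455 = 0.016529, 3/11 · 0.027778 = 0.0075758; these sum to 0.024105.
The posterior is then P(jar A | data) = 0, P(jar B | data) = 0.68571, P(jar C | data) = 0.31429.
Averaging over the posterior, P(yellow next | data) = (9/10)(0.68571) + (1)(0.31429) = 0.93143.

0.931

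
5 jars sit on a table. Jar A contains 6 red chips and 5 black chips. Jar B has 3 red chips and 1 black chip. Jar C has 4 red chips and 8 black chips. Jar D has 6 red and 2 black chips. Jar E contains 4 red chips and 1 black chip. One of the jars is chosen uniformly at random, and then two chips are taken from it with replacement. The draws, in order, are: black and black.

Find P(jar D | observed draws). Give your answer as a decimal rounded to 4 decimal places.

0.0766

Under each hypothesis, the probability of the observed sequence is: P(data | jar A) = (5/11)(5/11) = 0.20661; P(data | jar B) = (1/4)(1/4) = 0.0625; P(data | jar C) = (8/12)(8/12) = 0.44444; P(data | jar D) = (2/8)(2/8) = 0.0625; P(data | jar E) = (1/5)(1/5) = 0.04.
Multiplying each by its prior: 1/5 · 0.20661 = 0.041322, 1/5 · 0.0625 = 0.0125, 1/5 · 0.44444 = 0.088889, 1/5 · 0.0625 = 0.0125, 1/5 · 0.04 = 0.008; these sum to 0.16321.
So P(jar D | data) = (0.0125) / (0.16321) = 0.076588.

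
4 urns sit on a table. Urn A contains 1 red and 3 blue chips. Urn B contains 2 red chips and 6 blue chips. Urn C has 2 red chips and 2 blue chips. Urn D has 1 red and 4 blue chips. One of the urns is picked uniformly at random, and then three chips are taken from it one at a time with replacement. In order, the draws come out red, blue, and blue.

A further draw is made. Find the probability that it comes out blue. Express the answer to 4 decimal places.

0.7035

For each hypothesis, P(data | H) works out to: P(data | urn A) = (1/4)(3/4)(3/4) = 0.14062; P(data | urn B) = (2/8)(6/8)(6/8) = 0.14062; P(data | urn C) = (2/4)(2/4)(2/4) = 0.125; P(data | urn D) = (1/5)(4/5)(4/5) = 0.128.
Weighting by the prior gives 1/4 · 0.14062 = 0.035156, 1/4 · 0.14062 = 0.035156, 1/4 · 0.125 = 0.03125, 1/4 · 0.128 = 0.032; summing to 0.13356.
The posterior is then P(urn A | data) = 0.26322, P(urn B | data) = 0.26322, P(urn C | data) = 0.23397, P(urn D | data) = 0.23959.
Averaging over the posterior, P(blue next | data) = (3/4)(0.26322) + (3/4)(0.26322) + (1/2)(0.23397) + (4/5)(0.23959) = 0.70349.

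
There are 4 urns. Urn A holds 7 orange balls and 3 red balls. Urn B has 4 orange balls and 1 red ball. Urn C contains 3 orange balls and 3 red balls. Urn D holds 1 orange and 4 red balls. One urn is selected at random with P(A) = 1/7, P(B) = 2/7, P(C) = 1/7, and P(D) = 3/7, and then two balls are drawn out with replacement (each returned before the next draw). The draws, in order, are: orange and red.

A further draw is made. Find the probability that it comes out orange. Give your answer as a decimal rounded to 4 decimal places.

The likelihood of the observed sequence under each hypothesis: P(data | urn A) = (7/10)(3/10) = 21/100; P(data | urn B) = (4/5)(1/5) = 4/25; P(data | urn C) = (3/6)(3/6) = 1/4; P(data | urn D) = (1/5)(4/5) = 4/25.
Multiplying each by its prior: 1/7 · 21/100 = 3/100, 2/7 · 4/25 = 8/175, 1/7 · 1/4 = 1/28, 3/7 · 4/25 = 12/175; with total 9/50.
The posterior is then P(urn A | data) = 1/6, P(urn B | data) = 16/63, P(urn C | data) = 25/126, P(urn D | data) = 8/21.
Averaging over the posterior, P(orange next | data) = (7/10)(1/6) + (4/5)(16/63) + (1/2)(25/126) + (1/5)(8/21) = 52/105.

0.4952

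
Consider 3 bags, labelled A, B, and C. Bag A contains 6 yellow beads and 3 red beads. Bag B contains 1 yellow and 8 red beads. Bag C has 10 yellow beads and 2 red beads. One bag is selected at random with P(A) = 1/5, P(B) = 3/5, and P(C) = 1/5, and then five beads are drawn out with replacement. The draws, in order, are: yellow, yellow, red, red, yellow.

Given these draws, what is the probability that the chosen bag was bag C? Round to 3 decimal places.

0.308

Compute the likelihood of the observed sequence for each case: P(data | bag A) = (6/9)(6/9)(3/9)(3/9)(6/9) = 0.032922; P(data | bag B) = (1/9)(1/9)(8/9)(8/9)(1/9) = 0.0010838; P(data | bag C) = (10/12)(10/12)(2/12)(2/12)(10/12) = 0.016075.
Multiplying each by its prior: 1/5 · 0.032922 = 0.0065844, 3/5 · 0.0010838 = 0.00065031, 1/5 · 0.016075 = 0.003215; with total 0.01045.
Hence P(bag C | data) = (0.003215) / (0.01045) = 0.30767.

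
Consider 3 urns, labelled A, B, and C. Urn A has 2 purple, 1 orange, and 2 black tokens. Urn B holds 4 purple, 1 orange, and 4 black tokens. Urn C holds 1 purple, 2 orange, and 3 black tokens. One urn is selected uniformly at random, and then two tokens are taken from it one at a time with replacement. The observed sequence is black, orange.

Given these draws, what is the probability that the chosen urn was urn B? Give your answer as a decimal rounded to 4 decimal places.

For each hypothesis, P(data | H) works out to: P(data | urn A) = (2/5)(1/5) = 0.08; P(data | urn B) = (4/9)(1/9) = 0.049383; P(data | urn C) = (3/6)(2/6) = 0.16667.
The prior-weighted likelihoods are 1/3 · 0.08 = 0.026667, 1/3 · 0.049383 = 0.016461, 1/3 · 0.16667 = 0.055556; these sum to 0.098683.
So P(urn B | data) = (0.016461) / (0.098683) = 0.16681.

0.1668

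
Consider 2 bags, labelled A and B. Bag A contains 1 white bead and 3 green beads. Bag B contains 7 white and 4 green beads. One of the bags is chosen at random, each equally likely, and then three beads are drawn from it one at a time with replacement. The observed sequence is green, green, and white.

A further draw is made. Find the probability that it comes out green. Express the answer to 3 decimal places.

Compute the likelihood of the observed sequence for each case: P(data | bag A) = (3/4)(3/4)(1/4) = 0.14062; P(data | bag B) = (4/11)(4/11)(7/11) = 0.084147.
The prior-weighted likelihoods are 1/2 · 0.14062 = 0.070312, 1/2 · 0.084147 = 0.042074; summing to 0.11239.
Dividing through by the total gives posterior P(bag A | data) = 0.62563, P(bag B | data) = 0.37437.
The predictive probability is P(green next | data) = (3/4)(0.62563) + (4/11)(0.37437) = 0.60536.

0.605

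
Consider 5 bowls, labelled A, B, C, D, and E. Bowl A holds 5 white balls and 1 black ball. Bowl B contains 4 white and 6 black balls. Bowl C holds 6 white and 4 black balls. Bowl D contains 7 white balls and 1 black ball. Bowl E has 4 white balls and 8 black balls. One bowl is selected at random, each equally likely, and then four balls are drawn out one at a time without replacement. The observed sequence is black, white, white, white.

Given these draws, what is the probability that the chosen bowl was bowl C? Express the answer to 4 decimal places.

0.2206

Under each hypothesis, the probability of the observed sequence is: P(data | bowl A) = (1/6)(5/5)(4/4)(3/3) = 0.16667; P(data | bowl B) = (6/10)(4/9)(3/8)(2/7) = 0.028571; P(data | bowl C) = (4/10)(6/9)(5/8)(4/7) = 0.095238; P(data | bowl D) = (1/8)(7/7)(6/6)(5/5) = 0.125; P(data | bowl E) = (8/12)(4/11)(3/10)(2/9) = 0.016162.
Multiplying each by its prior: 1/5 · 0.16667 = 0.033333, 1/5 · 0.028571 = 0.0057143, 1/5 · 0.095238 = 0.019048, 1/5 · 0.125 = 0.025, 1/5 · 0.016162 = 0.0032323; summing to 0.086328.
Therefore the posterior P(bowl C | data) = (0.019048) / (0.086328) = 0.22064.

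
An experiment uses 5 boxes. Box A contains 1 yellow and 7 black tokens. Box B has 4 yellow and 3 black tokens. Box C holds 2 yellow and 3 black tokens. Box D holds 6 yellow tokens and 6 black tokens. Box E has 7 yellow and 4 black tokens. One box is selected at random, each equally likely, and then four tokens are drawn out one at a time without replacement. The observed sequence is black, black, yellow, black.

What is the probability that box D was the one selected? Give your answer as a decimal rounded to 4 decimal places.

0.1807

The likelihood of the observed sequence under each hypothesis: P(data | box A) = (7/8)(6/7)(1/6)(5/5) = 0.125; P(data | box B) = (3/7)(2/6)(4/5)(1/4) = 0.028571; P(data | box C) = (3/5)(2/4)(2/3)(1/2) = 0.1; P(data | box D) = (6/12)(5/11)(6/10)(4/9) = 0.060606; P(data | box E) = (4/11)(3/10)(7/9)(2/8) = 0.021212.
Weighting by the prior gives 1/5 · 0.125 = 0.025, 1/5 · 0.028571 = 0.0057143, 1/5 · 0.1 = 0.02, 1/5 · 0.060606 = 0.012121, 1/5 · 0.021212 = 0.0042424; summing to 0.067078.
So P(box D | data) = (0.012121) / (0.067078) = 0.1807.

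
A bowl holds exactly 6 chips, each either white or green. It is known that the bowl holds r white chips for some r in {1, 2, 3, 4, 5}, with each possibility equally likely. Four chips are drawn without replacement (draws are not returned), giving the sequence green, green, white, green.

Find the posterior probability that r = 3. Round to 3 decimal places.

0.143

For each hypothesis, P(data | H) works out to: P(data | r = 1) = (5/6)(4/5)(1/4)(3/3) = 1/6; P(data | r = 2) = (4/6)(3/5)(2/4)(2/3) = 2/15; P(data | r = 3) = (3/6)(2/5)(3/4)(1/3) = 1/20; P(data | r = 4) = (2/6)(1/5)(4/4)(0/3) = 0; P(data | r = 5) = (1/6)(0/5) = 0.
The prior-weighted likelihoods are 1/5 · 1/6 = 1/30, 1/5 · 2/15 = 2/75, 1/5 · 1/20 = 1/100, 1/5 · 0 = 0, 1/5 · 0 = 0; these sum to 7/100.
By Bayes' rule, P(r = 3 | data) = (1/100) / (7/100) = 1/7.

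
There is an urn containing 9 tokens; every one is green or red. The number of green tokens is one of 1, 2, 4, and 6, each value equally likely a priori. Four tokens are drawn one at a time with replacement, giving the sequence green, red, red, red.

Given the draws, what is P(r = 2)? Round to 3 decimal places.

0.369

Under each hypothesis, the probability of the observed sequence is: P(data | r = 1) = (1/9)(8/9)(8/9)(8/9) = 0.078037; P(data | r = 2) = (2/9)(7/9)(7/9)(7/9) = 0.10456; P(data | r = 4) = (4/9)(5/9)(5/9)(5/9) = 0.076208; P(data | r = 6) = (6/9)(3/9)(3/9)(3/9) = 0.024691.
Multiplying each by its prior: 1/4 · 0.078037 = 0.019509, 1/4 · 0.10456 = 0.026139, 1/4 · 0.076208 = 0.019052, 1/4 · 0.024691 = 0.0061728; these sum to 0.070873.
By Bayes' rule, P(r = 2 | data) = (0.026139) / (0.070873) = 0.36882.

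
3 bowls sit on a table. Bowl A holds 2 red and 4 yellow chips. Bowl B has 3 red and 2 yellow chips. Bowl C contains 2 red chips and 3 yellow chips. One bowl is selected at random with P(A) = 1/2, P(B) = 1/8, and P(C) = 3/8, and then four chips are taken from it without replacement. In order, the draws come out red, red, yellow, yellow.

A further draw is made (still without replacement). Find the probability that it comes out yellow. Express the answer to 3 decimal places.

0.850

The likelihood of the observed sequence under each hypothesis: P(data | bowl A) = (2/6)(1/5)(4/4)(3/3) = 1/15; P(data | bowl B) = (3/5)(2/4)(2/3)(1/2) = 1/10; P(data | bowl C) = (2/5)(1/4)(3/3)(2/2) = 1/10.
Weighting by the prior gives 1/2 · 1/15 = 1/30, 1/8 · 1/10 = 1/80, 3/8 · 1/10 = 3/80; these sum to 1/12.
Normalising, the posterior is P(bowl A | data) = 2/5, P(bowl B | data) = 3/20, P(bowl C | data) = 9/20.
Averaging over the posterior, P(yellow next | data) = (1)(2/5) + (0)(3/20) + (1)(9/20) = 17/20.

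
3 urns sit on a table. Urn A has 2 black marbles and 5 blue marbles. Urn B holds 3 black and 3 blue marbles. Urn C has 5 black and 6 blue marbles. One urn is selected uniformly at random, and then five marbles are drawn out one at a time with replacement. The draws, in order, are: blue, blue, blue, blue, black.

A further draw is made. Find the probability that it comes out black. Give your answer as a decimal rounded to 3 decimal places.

For each hypothesis, P(data | H) works out to: P(data | urn A) = (5/7)(5/7)(5/7)(5/7)(2/7) = 0.074374; P(data | urn B) = (3/6)(3/6)(3/6)(3/6)(3/6) = 0.03125; P(data | urn C) = (6/11)(6/11)(6/11)(6/11)(5/11) = 0.040236.
Multiplying each by its prior: 1/3 · 0.074374 = 0.024791, 1/3 · 0.03125 = 0.010417, 1/3 · 0.040236 = 0.013412; these sum to 0.04862.
Dividing through by the total gives posterior P(urn A | data) = 0.5099, P(urn B | data) = 0.21425, P(urn C | data) = 0.27585.
The predictive probability is P(black next | data) = (2/7)(0.5099) + (1/2)(0.21425) + (5/11)(0.27585) = 0.3782.

0.378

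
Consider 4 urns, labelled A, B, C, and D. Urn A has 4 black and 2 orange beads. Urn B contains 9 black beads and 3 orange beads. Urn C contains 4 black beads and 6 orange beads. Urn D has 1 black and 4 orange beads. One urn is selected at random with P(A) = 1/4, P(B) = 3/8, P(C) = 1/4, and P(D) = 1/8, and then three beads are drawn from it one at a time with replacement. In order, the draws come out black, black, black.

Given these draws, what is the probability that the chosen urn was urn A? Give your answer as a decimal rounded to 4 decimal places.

0.2972

Under each hypothesis, the probability of the observed sequence is: P(data | urn A) = (4/6)(4/6)(4/6) = 0.2963; P(data | urn B) = (9/12)(9/12)(9/12) = 0.42188; P(data | urn C) = (4/10)(4/10)(4/10) = 0.064; P(data | urn D) = (1/5)(1/5)(1/5) = 0.008.
Multiplying each by its prior: 1/4 · 0.2963 = 0.074074, 3/8 · 0.42188 = 0.1582, 1/4 · 0.064 = 0.016, 1/8 · 0.008 = 0.001; these sum to 0.24928.
By Bayes' rule, P(urn A | data) = (0.074074) / (0.24928) = 0.29716.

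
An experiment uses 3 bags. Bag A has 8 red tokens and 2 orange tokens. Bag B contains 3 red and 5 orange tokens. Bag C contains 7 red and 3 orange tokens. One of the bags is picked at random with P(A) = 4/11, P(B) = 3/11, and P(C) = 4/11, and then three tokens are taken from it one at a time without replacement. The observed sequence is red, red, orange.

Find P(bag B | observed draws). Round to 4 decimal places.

The likelihood of the observed sequence under each hypothesis: P(data | bag A) = (8/10)(7/9)(2/8) = 0.15556; P(data | bag B) = (3/8)(2/7)(5/6) = 0.089286; P(data | bag C) = (7/10)(6/9)(3/8) = 0.175.
The prior-weighted likelihoods are 4/11 · 0.15556 = 0.056566, 3/11 · 0.089286 = 0.024351, 4/11 · 0.175 = 0.063636; summing to 0.14455.
Hence P(bag B | data) = (0.024351) / (0.14455) = 0.16846.

0.1685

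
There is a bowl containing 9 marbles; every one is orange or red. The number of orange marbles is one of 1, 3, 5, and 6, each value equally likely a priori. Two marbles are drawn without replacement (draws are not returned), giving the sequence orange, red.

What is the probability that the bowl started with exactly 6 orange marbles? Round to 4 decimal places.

Under each hypothesis, the probability of the observed sequence is: P(data | r = 1) = (1/9)(8/8) = 1/9; P(data | r = 3) = (3/9)(6/8) = 1/4; P(data | r = 5) = (5/9)(4/8) = 5/18; P(data | r = 6) = (6/9)(3/8) = 1/4.
The prior-weighted likelihoods are 1/4 · 1/9 = 1/36, 1/4 · 1/4 = 1/16, 1/4 · 5/18 = 5/72, 1/4 · 1/4 = 1/16; these sum to 2/9.
So P(r = 6 | data) = (1/16) / (2/9) = 9/32.

0.2813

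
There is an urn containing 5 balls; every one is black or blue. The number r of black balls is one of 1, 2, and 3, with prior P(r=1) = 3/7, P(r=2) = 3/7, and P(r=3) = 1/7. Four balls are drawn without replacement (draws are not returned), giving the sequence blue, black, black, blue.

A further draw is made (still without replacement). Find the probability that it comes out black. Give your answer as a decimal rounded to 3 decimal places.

0.250

For each hypothesis, P(data | H) works out to: P(data | r = 1) = (4/5)(1/4)(0/3) = 0; P(data | r = 2) = (3/5)(2/4)(1/3)(2/2) = 1/10; P(data | r = 3) = (2/5)(3/4)(2/3)(1/2) = 1/10.
The prior-weighted likelihoods are 3/7 · 0 = 0, 3/7 · 1/10 = 3/70, 1/7 · 1/10 = 1/70; summing to 2/35.
Dividing through by the total gives posterior P(r = 1 | data) = 0, P(r = 2 | data) = 3/4, P(r = 3 | data) = 1/4.
The predictive probability is P(black next | data) = (0)(3/4) + (1)(1/4) = 1/4.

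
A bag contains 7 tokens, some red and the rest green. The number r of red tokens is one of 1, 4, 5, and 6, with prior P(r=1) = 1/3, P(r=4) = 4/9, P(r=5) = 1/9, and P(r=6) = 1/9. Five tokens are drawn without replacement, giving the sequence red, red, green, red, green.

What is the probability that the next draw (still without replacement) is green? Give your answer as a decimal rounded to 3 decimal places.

0.414

Compute the likelihood of the observed sequence for each case: P(data | r = 1) = (1/7)(0/6) = 0; P(data | r = 4) = (4/7)(3/6)(3/5)(2/4)(2/3) = 2/35; P(data | r = 5) = (5/7)(4/6)(2/5)(3/4)(1/3) = 1/21; P(data | r = 6) = (6/7)(5/6)(1/5)(4/4)(0/3) = 0.
The prior-weighted likelihoods are 1/3 · 0 = 0, 4/9 · 2/35 = 8/315, 1/9 · 1/21 = 1/189, 1/9 · 0 = 0; these sum to 29/945.
Dividing through by the total gives posterior P(r = 1 | data) = 0, P(r = 4 | data) = 24/29, P(r = 5 | data) = 5/29, P(r = 6 | data) = 0.
Averaging over the posterior, P(green next | data) = (1/2)(24/29) + (0)(5/29) = 12/29.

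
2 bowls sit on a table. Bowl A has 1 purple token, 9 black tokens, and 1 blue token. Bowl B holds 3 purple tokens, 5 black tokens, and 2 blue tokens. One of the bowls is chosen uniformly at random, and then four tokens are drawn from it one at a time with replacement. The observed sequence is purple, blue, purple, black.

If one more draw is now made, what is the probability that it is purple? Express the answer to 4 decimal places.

The likelihood of the observed sequence under each hypothesis: P(data | bowl A) = (1/11)(1/11)(1/11)(9/11) = 0.00061471; P(data | bowl B) = (3/10)(2/10)(3/10)(5/10) = 0.009.
Weighting by the prior gives 1/2 · 0.00061471 = 0.00030736, 1/2 · 0.009 = 0.0045; these sum to 0.0048074.
Dividing through by the total gives posterior P(bowl A | data) = 0.063935, P(bowl B | data) = 0.93607.
So P(purple next | data) = Σ P(purple next | H) P(H | data) = (1/11)(0.063935) + (3/10)(0.93607) = 0.28663.

0.2866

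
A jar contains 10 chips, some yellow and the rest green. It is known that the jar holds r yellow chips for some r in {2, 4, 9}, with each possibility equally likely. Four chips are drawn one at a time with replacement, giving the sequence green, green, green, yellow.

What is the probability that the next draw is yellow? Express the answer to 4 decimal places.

0.2944

Compute the likelihood of the observed sequence for each case: P(data | r = 2) = (8/10)(8/10)(8/10)(2/10) = 0.1024; P(data | r = 4) = (6/10)(6/10)(6/10)(4/10) = 0.0864; P(data | r = 9) = (1/10)(1/10)(1/10)(9/10) = 0.0009.
Multiplying each by its prior: 1/3 · 0.1024 = 0.034133, 1/3 · 0.0864 = 0.0288, 1/3 · 0.0009 = 0.0003; these sum to 0.063233.
Dividing through by the total gives posterior P(r = 2 | data) = 0.5398, P(r = 4 | data) = 0.45546, P(r = 9 | data) = 0.0047443.
So P(yellow next | data) = Σ P(yellow next | H) P(H | data) = (1/5)(0.5398) + (2/5)(0.45546) + (9/10)(0.0047443) = 0.29441.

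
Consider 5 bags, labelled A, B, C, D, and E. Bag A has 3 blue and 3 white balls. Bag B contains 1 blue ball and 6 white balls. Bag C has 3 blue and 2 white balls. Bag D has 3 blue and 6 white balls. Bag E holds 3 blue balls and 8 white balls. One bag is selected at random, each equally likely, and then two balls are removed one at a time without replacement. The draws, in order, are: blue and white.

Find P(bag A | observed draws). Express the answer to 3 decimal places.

Compute the likelihood of the observed sequence for each case: P(data | bag A) = (3/6)(3/5) = 0.3; P(data | bag B) = (1/7)(6/6) = 0.14286; P(data | bag C) = (3/5)(2/4) = 0.3; P(data | bag D) = (3/9)(6/8) = 0.25; P(data | bag E) = (3/11)(8/10) = 0.21818.
The prior-weighted likelihoods are 1/5 · 0.3 = 0.06, 1/5 · 0.14286 = 0.028571, 1/5 · 0.3 = 0.06, 1/5 · 0.25 = 0.05, 1/5 · 0.21818 = 0.043636; these sum to 0.24221.
By Bayes' rule, P(bag A | data) = (0.06) / (0.24221) = 0.24772.

0.248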